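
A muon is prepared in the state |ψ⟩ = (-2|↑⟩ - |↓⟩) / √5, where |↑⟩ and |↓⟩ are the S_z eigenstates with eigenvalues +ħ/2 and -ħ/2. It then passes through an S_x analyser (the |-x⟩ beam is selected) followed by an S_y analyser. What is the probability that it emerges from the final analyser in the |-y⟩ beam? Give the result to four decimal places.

First analyser (S_x): P(|-x⟩) = |⟨-x|ψ⟩|² = 1/10.
After stage 1 the state is |-x⟩; P(|-y⟩) = |⟨-y|-x⟩|² = 1/2.
Joint probability = 1/10 × 1/2 = 0.0500.

0.0500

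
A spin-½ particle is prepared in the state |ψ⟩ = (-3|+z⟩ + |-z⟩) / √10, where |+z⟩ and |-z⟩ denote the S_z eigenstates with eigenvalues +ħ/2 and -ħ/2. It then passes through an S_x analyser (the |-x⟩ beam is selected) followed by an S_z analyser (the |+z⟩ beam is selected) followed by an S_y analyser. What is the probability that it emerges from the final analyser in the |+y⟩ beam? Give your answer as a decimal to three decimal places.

First analyser (S_x): P(|-x⟩) = |⟨-x|ψ⟩|² = 16/20.
After stage 1 the state is |-x⟩; P(|+z⟩) = |⟨+z|-x⟩|² = 1/2.
After stage 2 the state is |+z⟩; P(|+y⟩) = |⟨+y|+z⟩|² = 1/2.
Joint probability = 16/20 × 1/2 × 1/2 = 0.200.

0.200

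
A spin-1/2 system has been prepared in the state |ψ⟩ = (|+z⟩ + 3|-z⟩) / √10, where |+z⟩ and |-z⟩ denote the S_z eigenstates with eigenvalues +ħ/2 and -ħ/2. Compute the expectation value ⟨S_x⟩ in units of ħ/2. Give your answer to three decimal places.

⟨σ_x⟩ = 2 Re(a* b)/(|a|²+|b|²) with a = 1, b = 3.
a* b = 3, so ⟨σ_x⟩ = 6/10.
⟨S_x⟩ = (ħ/2)·⟨σ_x⟩.

0.600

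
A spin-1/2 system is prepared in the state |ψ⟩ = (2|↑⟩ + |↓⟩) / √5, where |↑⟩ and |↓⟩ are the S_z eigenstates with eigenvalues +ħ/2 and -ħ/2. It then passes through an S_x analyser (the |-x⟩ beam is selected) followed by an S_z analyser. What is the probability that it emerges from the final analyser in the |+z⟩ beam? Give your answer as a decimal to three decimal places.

0.050

First analyser (S_x): P(|-x⟩) = |⟨-x|ψ⟩|² = 1/10.
After stage 1 the state is |-x⟩; P(|+z⟩) = |⟨+z|-x⟩|² = 1/2.
Joint probability = 1/10 × 1/2 = 0.050.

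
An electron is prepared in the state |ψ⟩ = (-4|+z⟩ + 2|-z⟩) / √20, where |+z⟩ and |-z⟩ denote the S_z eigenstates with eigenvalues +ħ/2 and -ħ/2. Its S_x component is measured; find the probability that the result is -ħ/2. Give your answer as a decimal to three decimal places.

0.900

|-x⟩ = (|+z⟩ - |-z⟩)/√2, so ⟨-x|ψ⟩ = (-6) / (√2·√20).
P = |-6|² / 40 = 36/40.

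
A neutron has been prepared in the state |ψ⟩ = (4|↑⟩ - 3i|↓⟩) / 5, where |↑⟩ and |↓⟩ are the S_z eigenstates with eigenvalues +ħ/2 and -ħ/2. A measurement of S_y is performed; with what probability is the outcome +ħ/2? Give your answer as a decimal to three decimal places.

|+y⟩ = (|↑⟩ + i|↓⟩)/√2, so ⟨+y|ψ⟩ = (1) / (√2·5).
P = |1|² / 50 = 1/50.

0.020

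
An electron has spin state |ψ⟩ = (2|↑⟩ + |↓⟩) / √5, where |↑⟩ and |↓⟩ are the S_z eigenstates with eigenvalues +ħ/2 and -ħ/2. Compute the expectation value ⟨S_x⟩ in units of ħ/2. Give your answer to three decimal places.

0.800

⟨σ_x⟩ = 2 Re(a* b)/(|a|²+|b|²) with a = 2, b = 1.
a* b = 2, so ⟨σ_x⟩ = 4/5.
⟨S_x⟩ = (ħ/2)·⟨σ_x⟩.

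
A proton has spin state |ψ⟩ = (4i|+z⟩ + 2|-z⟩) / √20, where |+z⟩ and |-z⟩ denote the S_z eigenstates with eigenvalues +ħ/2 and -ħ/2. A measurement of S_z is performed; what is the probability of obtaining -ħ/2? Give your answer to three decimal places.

The -ħ/2 outcome corresponds to |-z⟩. Its amplitude in |ψ⟩ is 2/√20.
P = |2|² / 20 = 4/20.

0.200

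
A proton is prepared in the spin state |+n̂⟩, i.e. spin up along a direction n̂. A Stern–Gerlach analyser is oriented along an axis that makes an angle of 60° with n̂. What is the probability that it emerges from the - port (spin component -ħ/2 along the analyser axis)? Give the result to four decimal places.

For spin-½, the probability of finding spin-up along an axis at angle θ to the initial spin direction is cos²(θ/2); spin-down is sin²(θ/2).
θ = 60°, so P = sin²(30°) ≈ 0.2500.

0.2500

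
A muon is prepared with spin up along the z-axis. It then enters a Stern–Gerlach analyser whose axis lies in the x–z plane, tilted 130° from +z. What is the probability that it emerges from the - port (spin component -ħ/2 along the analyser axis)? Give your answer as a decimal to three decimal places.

0.821

For spin-½, the probability of finding spin-up along an axis at angle θ to the initial spin direction is cos²(θ/2); spin-down is sin²(θ/2).
θ = 130°, so P = sin²(65°) ≈ 0.821.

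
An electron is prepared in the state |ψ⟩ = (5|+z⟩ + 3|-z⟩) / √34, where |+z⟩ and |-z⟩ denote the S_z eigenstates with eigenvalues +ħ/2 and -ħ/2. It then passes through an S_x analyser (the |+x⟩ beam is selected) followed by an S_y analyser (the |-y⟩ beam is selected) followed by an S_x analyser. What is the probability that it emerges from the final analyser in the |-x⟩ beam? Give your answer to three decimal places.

First analyser (S_x): P(|+x⟩) = |⟨+x|ψ⟩|² = 64/68.
After stage 1 the state is |+x⟩; P(|-y⟩) = |⟨-y|+x⟩|² = 1/2.
After stage 2 the state is |-y⟩; P(|-x⟩) = |⟨-x|-y⟩|² = 1/2.
Joint probability = 64/68 × 1/2 × 1/2 = 0.235.

0.235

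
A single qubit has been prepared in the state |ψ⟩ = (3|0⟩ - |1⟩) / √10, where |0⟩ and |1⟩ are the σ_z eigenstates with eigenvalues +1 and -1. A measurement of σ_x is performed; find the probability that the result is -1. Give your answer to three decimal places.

0.800

|-x⟩ = (|0⟩ - |1⟩)/√2, so ⟨-x|ψ⟩ = (4) / (√2·√10).
P = |4|² / 20 = 16/20.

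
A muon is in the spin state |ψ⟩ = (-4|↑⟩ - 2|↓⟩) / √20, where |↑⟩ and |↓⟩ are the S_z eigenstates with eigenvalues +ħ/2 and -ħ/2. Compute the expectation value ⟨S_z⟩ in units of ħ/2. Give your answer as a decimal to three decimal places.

⟨σ_z⟩ = |a|² - |b|² divided by |a|²+|b|², with a, b the |↑⟩, |↓⟩ amplitudes.
= (16 - 4)/20 = 12/20.
⟨S_z⟩ = (ħ/2)·⟨σ_z⟩.

0.600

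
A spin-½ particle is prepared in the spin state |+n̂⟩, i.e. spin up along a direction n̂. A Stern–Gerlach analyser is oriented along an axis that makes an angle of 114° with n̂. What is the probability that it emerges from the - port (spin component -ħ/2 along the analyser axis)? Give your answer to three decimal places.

0.703

For spin-½, the probability of finding spin-up along an axis at angle θ to the initial spin direction is cos²(θ/2); spin-down is sin²(θ/2).
θ = 114°, so P = sin²(57°) ≈ 0.703.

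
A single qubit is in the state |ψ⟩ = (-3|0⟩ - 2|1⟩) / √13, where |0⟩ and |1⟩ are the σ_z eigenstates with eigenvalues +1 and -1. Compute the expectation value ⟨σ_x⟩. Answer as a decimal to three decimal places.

⟨σ_x⟩ = 2 Re(a* b)/(|a|²+|b|²) with a = -3, b = -2.
a* b = 6, so ⟨σ_x⟩ = 12/13.

0.923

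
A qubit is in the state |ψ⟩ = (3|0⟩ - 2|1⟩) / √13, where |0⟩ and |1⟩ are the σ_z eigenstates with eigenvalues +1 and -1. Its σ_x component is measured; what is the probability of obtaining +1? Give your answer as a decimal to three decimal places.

0.038

|+x⟩ = (|0⟩ + |1⟩)/√2, so ⟨+x|ψ⟩ = (1) / (√2·√13).
P = |1|² / 26 = 1/26.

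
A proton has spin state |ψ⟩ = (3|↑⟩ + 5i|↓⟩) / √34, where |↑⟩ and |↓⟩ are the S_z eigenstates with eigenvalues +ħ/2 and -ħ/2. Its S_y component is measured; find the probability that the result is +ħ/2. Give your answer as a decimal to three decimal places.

|+y⟩ = (|↑⟩ + i|↓⟩)/√2, so ⟨+y|ψ⟩ = (8) / (√2·√34).
P = |8|² / 68 = 64/68.

0.941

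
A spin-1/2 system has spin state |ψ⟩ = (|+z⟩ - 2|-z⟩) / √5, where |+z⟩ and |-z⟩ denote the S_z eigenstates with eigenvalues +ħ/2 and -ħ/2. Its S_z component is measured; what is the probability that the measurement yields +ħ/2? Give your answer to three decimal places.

0.200

The +ħ/2 outcome corresponds to |+z⟩. Its amplitude in |ψ⟩ is 1/√5.
P = |1|² / 5 = 1/5.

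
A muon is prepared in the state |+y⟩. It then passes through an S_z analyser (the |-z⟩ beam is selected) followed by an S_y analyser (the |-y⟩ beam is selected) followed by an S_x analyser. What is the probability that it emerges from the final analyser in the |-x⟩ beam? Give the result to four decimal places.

First analyser (S_z): from |+y⟩, P(|-z⟩) = 1/2.
After stage 1 the state is |-z⟩; P(|-y⟩) = |⟨-y|-z⟩|² = 1/2.
After stage 2 the state is |-y⟩; P(|-x⟩) = |⟨-x|-y⟩|² = 1/2.
Joint probability = 1/2 × 1/2 × 1/2 = 0.1250.

0.1250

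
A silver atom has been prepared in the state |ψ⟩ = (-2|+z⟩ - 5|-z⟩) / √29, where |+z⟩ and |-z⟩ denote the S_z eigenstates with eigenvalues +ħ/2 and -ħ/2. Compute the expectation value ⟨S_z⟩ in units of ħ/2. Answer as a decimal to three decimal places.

-0.724

⟨σ_z⟩ = |a|² - |b|² divided by |a|²+|b|², with a, b the |+z⟩, |-z⟩ amplitudes.
= (4 - 25)/29 = -21/29.
⟨S_z⟩ = (ħ/2)·⟨σ_z⟩.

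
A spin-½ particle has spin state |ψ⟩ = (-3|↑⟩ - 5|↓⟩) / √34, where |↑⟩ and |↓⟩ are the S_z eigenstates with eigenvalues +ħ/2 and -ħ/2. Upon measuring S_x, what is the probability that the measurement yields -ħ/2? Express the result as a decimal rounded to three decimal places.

|-x⟩ = (|↑⟩ - |↓⟩)/√2, so ⟨-x|ψ⟩ = (2) / (√2·√34).
P = |2|² / 68 = 4/68.

0.059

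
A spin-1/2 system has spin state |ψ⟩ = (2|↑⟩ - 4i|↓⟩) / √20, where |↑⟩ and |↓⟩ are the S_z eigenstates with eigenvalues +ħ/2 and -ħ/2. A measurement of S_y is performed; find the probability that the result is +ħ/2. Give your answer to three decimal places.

|+y⟩ = (|↑⟩ + i|↓⟩)/√2, so ⟨+y|ψ⟩ = (-2) / (√2·√20).
P = |-2|² / 40 = 4/40.

0.100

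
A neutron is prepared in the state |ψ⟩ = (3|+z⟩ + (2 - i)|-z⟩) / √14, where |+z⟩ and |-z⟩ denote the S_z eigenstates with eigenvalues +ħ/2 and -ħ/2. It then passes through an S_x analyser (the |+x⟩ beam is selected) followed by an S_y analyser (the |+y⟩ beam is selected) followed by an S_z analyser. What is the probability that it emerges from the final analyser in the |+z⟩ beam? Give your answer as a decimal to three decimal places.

0.232

First analyser (S_x): P(|+x⟩) = |⟨+x|ψ⟩|² = 26/28.
After stage 1 the state is |+x⟩; P(|+y⟩) = |⟨+y|+x⟩|² = 1/2.
After stage 2 the state is |+y⟩; P(|+z⟩) = |⟨+z|+y⟩|² = 1/2.
Joint probability = 26/28 × 1/2 × 1/2 = 0.232.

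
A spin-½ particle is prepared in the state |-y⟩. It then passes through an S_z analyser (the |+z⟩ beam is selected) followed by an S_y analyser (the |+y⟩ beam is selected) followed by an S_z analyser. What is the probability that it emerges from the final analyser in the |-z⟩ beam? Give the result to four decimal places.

0.1250

First analyser (S_z): from |-y⟩, P(|+z⟩) = 1/2.
After stage 1 the state is |+z⟩; P(|+y⟩) = |⟨+y|+z⟩|² = 1/2.
After stage 2 the state is |+y⟩; P(|-z⟩) = |⟨-z|+y⟩|² = 1/2.
Joint probability = 1/2 × 1/2 × 1/2 = 0.1250.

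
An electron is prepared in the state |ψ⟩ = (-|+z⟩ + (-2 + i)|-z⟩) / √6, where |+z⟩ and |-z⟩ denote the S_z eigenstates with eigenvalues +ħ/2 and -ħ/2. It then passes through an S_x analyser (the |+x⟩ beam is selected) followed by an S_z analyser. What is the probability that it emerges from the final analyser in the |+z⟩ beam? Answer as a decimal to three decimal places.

First analyser (S_x): P(|+x⟩) = |⟨+x|ψ⟩|² = 10/12.
After stage 1 the state is |+x⟩; P(|+z⟩) = |⟨+z|+x⟩|² = 1/2.
Joint probability = 10/12 × 1/2 = 0.417.

0.417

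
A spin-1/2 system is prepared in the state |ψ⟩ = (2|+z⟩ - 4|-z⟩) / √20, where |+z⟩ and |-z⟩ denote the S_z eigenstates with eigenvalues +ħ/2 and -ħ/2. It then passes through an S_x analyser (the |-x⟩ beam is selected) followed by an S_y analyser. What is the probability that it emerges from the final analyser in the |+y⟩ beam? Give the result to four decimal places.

0.4500

First analyser (S_x): P(|-x⟩) = |⟨-x|ψ⟩|² = 36/40.
After stage 1 the state is |-x⟩; P(|+y⟩) = |⟨+y|-x⟩|² = 1/2.
Joint probability = 36/40 × 1/2 = 0.4500.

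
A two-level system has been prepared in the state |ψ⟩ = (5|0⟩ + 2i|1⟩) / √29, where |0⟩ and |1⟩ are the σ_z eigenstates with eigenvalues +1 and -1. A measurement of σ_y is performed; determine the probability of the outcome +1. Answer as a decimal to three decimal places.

0.845

|+y⟩ = (|0⟩ + i|1⟩)/√2, so ⟨+y|ψ⟩ = (7) / (√2·√29).
P = |7|² / 58 = 49/58.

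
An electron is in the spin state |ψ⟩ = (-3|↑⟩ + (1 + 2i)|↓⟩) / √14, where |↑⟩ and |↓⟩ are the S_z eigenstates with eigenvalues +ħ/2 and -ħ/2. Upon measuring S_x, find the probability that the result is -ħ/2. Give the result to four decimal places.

0.7143

|-x⟩ = (|↑⟩ - |↓⟩)/√2, so ⟨-x|ψ⟩ = (-4 - 2i) / (√2·√14).
P = |-4 - 2i|² / 28 = 20/28.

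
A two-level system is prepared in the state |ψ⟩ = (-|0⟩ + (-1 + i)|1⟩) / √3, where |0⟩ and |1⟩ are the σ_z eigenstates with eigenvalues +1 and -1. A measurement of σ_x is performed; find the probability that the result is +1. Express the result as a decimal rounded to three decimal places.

|+x⟩ = (|0⟩ + |1⟩)/√2, so ⟨+x|ψ⟩ = (-2 + i) / (√2·√3).
P = |-2 + i|² / 6 = 5/6.

0.833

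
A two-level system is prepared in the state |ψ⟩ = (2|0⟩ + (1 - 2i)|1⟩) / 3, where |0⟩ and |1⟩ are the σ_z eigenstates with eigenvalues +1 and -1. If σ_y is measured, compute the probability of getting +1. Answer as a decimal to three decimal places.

0.056

|+y⟩ = (|0⟩ + i|1⟩)/√2, so ⟨+y|ψ⟩ = (-i) / (√2·3).
P = |-i|² / 18 = 1/18.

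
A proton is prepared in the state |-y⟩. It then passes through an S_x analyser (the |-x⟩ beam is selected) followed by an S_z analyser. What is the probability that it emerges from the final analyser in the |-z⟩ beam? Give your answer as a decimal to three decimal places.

0.250

First analyser (S_x): from |-y⟩, P(|-x⟩) = 1/2.
After stage 1 the state is |-x⟩; P(|-z⟩) = |⟨-z|-x⟩|² = 1/2.
Joint probability = 1/2 × 1/2 = 0.250.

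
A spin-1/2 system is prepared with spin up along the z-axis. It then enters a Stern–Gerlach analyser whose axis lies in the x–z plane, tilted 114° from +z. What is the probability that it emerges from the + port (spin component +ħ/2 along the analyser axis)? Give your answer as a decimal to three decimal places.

For spin-½, the probability of finding spin-up along an axis at angle θ to the initial spin direction is cos²(θ/2); spin-down is sin²(θ/2).
θ = 114°, so P = cos²(57°) ≈ 0.297.

0.297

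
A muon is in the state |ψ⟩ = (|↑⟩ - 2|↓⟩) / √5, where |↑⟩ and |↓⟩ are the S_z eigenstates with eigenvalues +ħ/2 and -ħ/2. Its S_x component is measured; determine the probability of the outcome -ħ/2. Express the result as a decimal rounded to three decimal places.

0.900

|-x⟩ = (|↑⟩ - |↓⟩)/√2, so ⟨-x|ψ⟩ = (3) / (√2·√5).
P = |3|² / 10 = 9/10.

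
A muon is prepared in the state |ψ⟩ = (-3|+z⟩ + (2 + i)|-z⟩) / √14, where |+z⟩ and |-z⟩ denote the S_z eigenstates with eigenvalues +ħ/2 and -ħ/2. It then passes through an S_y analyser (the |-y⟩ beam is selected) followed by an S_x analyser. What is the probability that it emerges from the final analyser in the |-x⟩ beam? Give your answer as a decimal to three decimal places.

First analyser (S_y): P(|-y⟩) = |⟨-y|ψ⟩|² = 20/28.
After stage 1 the state is |-y⟩; P(|-x⟩) = |⟨-x|-y⟩|² = 1/2.
Joint probability = 20/28 × 1/2 = 0.357.

0.357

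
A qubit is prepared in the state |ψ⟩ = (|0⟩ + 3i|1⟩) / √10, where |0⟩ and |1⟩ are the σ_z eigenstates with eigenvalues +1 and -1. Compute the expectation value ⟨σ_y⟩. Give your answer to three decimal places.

0.600

⟨σ_y⟩ = 2 Im(a* b)/(|a|²+|b|²) with a = 1, b = 3i.
a* b = 3i, so ⟨σ_y⟩ = 6/10.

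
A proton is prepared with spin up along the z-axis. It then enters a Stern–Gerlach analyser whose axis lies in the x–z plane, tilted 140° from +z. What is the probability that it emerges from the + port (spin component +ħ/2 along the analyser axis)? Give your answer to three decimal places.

0.117

For spin-½, the probability of finding spin-up along an axis at angle θ to the initial spin direction is cos²(θ/2); spin-down is sin²(θ/2).
θ = 140°, so P = cos²(70°) ≈ 0.117.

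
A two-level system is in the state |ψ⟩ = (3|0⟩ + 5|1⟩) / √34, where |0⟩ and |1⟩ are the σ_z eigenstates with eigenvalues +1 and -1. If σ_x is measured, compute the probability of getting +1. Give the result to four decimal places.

0.9412

|+x⟩ = (|0⟩ + |1⟩)/√2, so ⟨+x|ψ⟩ = (8) / (√2·√34).
P = |8|² / 68 = 64/68.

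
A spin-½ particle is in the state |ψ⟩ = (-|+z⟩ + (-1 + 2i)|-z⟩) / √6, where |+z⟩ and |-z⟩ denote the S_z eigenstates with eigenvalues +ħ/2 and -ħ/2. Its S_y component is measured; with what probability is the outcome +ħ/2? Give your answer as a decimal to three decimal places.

|+y⟩ = (|+z⟩ + i|-z⟩)/√2, so ⟨+y|ψ⟩ = (1 + i) / (√2·√6).
P = |1 + i|² / 12 = 2/12.

0.167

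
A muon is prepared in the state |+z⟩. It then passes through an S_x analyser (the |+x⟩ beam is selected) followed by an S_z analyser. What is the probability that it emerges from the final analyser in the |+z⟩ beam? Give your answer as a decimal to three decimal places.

0.250

First analyser (S_x): from |+z⟩, P(|+x⟩) = 1/2.
After stage 1 the state is |+x⟩; P(|+z⟩) = |⟨+z|+x⟩|² = 1/2.
Joint probability = 1/2 × 1/2 = 0.250.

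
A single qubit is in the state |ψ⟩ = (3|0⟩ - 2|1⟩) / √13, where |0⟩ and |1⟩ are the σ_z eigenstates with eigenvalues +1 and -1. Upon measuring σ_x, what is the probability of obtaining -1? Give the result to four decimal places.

|-x⟩ = (|0⟩ - |1⟩)/√2, so ⟨-x|ψ⟩ = (5) / (√2·√13).
P = |5|² / 26 = 25/26.

0.9615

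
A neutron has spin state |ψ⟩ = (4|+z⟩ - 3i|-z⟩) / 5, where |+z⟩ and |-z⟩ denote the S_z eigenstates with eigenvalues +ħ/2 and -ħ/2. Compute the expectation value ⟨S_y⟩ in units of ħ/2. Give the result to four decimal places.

⟨σ_y⟩ = 2 Im(a* b)/(|a|²+|b|²) with a = 4, b = -3i.
a* b = -12i, so ⟨σ_y⟩ = -24/25.
⟨S_y⟩ = (ħ/2)·⟨σ_y⟩.

-0.9600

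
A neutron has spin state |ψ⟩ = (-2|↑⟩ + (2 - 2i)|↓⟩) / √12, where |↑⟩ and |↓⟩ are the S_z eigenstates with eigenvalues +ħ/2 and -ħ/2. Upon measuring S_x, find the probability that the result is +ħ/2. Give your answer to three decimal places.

0.167

|+x⟩ = (|↑⟩ + |↓⟩)/√2, so ⟨+x|ψ⟩ = (-2i) / (√2·√12).
P = |-2i|² / 24 = 4/24.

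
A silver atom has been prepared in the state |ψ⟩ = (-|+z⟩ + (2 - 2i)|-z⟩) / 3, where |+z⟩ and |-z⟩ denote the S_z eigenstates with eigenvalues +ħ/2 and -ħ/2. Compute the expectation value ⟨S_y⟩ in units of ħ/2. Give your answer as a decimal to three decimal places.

0.444

⟨σ_y⟩ = 2 Im(a* b)/(|a|²+|b|²) with a = -1, b = (2 - 2i).
a* b = (-2 + 2i), so ⟨σ_y⟩ = 4/9.
⟨S_y⟩ = (ħ/2)·⟨σ_y⟩.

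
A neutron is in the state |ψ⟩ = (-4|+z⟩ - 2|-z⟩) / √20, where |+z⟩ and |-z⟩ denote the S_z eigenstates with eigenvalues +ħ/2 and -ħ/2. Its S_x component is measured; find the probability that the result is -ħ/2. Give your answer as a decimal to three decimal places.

0.100

|-x⟩ = (|+z⟩ - |-z⟩)/√2, so ⟨-x|ψ⟩ = (-2) / (√2·√20).
P = |-2|² / 40 = 4/40.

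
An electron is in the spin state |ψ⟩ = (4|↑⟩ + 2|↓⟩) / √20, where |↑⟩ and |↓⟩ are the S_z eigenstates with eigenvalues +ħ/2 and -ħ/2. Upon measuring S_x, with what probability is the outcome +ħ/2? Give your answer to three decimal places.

|+x⟩ = (|↑⟩ + |↓⟩)/√2, so ⟨+x|ψ⟩ = (6) / (√2·√20).
P = |6|² / 40 = 36/40.

0.900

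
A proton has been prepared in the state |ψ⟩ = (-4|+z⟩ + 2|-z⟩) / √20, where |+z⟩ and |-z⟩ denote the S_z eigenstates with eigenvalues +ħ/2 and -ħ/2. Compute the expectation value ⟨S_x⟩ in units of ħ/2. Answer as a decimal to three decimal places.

⟨σ_x⟩ = 2 Re(a* b)/(|a|²+|b|²) with a = -4, b = 2.
a* b = -8, so ⟨σ_x⟩ = -16/20.
⟨S_x⟩ = (ħ/2)·⟨σ_x⟩.

-0.800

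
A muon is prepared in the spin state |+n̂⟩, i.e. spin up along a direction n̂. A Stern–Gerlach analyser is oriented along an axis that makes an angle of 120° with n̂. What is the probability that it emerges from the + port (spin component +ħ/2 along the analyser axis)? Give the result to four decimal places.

0.2500

For spin-½, the probability of finding spin-up along an axis at angle θ to the initial spin direction is cos²(θ/2); spin-down is sin²(θ/2).
θ = 120°, so P = cos²(60°) ≈ 0.2500.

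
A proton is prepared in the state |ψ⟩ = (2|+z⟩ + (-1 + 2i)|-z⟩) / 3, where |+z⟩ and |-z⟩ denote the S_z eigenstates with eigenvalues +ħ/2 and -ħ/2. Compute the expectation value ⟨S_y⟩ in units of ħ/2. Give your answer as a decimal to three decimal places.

0.889

⟨σ_y⟩ = 2 Im(a* b)/(|a|²+|b|²) with a = 2, b = (-1 + 2i).
a* b = (-2 + 4i), so ⟨σ_y⟩ = 8/9.
⟨S_y⟩ = (ħ/2)·⟨σ_y⟩.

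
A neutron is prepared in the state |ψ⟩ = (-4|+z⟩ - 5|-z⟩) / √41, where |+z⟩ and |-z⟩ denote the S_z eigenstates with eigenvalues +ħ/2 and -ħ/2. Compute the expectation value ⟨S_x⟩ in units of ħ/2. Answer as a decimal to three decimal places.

0.976

⟨σ_x⟩ = 2 Re(a* b)/(|a|²+|b|²) with a = -4, b = -5.
a* b = 20, so ⟨σ_x⟩ = 40/41.
⟨S_x⟩ = (ħ/2)·⟨σ_x⟩.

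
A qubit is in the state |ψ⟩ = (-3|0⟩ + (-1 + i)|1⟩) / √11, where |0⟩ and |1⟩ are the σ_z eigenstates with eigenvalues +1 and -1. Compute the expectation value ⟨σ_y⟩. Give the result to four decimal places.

⟨σ_y⟩ = 2 Im(a* b)/(|a|²+|b|²) with a = -3, b = (-1 + i).
a* b = (3 - 3i), so ⟨σ_y⟩ = -6/11.

-0.5455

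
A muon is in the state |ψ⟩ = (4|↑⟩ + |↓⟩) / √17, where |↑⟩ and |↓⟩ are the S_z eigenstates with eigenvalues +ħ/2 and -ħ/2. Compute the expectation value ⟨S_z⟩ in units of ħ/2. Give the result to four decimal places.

⟨σ_z⟩ = |a|² - |b|² divided by |a|²+|b|², with a, b the |↑⟩, |↓⟩ amplitudes.
= (16 - 1)/17 = 15/17.
⟨S_z⟩ = (ħ/2)·⟨σ_z⟩.

0.8824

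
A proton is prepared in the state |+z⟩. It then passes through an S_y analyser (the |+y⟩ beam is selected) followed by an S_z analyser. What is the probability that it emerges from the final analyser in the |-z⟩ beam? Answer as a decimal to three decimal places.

First analyser (S_y): from |+z⟩, P(|+y⟩) = 1/2.
After stage 1 the state is |+y⟩; P(|-z⟩) = |⟨-z|+y⟩|² = 1/2.
Joint probability = 1/2 × 1/2 = 0.250.

0.250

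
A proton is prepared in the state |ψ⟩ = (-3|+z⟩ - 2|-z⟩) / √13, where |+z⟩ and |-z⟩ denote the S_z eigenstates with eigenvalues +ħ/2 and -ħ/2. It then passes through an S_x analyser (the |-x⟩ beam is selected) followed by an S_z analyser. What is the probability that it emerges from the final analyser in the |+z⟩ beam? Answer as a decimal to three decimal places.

First analyser (S_x): P(|-x⟩) = |⟨-x|ψ⟩|² = 1/26.
After stage 1 the state is |-x⟩; P(|+z⟩) = |⟨+z|-x⟩|² = 1/2.
Joint probability = 1/26 × 1/2 = 0.019.

0.019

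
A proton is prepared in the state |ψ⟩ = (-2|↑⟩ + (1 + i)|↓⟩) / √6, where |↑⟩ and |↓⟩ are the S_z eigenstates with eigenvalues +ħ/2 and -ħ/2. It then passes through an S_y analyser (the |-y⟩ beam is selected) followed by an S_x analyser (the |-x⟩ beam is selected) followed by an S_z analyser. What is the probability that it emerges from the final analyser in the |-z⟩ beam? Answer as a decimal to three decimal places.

First analyser (S_y): P(|-y⟩) = |⟨-y|ψ⟩|² = 10/12.
After stage 1 the state is |-y⟩; P(|-x⟩) = |⟨-x|-y⟩|² = 1/2.
After stage 2 the state is |-x⟩; P(|-z⟩) = |⟨-z|-x⟩|² = 1/2.
Joint probability = 10/12 × 1/2 × 1/2 = 0.208.

0.208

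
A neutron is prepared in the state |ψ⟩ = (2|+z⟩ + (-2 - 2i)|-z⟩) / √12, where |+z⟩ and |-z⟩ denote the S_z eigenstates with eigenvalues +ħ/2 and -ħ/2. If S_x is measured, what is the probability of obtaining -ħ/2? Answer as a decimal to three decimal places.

0.833

|-x⟩ = (|+z⟩ - |-z⟩)/√2, so ⟨-x|ψ⟩ = (4 + 2i) / (√2·√12).
P = |4 + 2i|² / 24 = 20/24.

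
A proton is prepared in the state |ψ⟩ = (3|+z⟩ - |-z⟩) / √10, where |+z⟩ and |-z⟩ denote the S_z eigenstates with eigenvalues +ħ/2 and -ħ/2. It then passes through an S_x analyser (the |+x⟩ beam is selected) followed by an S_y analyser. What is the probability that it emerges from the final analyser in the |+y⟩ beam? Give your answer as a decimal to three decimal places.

0.100

First analyser (S_x): P(|+x⟩) = |⟨+x|ψ⟩|² = 4/20.
After stage 1 the state is |+x⟩; P(|+y⟩) = |⟨+y|+x⟩|² = 1/2.
Joint probability = 4/20 × 1/2 = 0.100.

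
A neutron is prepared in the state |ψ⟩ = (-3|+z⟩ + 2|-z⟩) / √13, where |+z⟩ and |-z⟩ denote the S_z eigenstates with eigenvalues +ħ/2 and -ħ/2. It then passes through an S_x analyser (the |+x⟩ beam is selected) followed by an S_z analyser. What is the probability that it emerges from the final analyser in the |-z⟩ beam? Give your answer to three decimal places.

0.019

First analyser (S_x): P(|+x⟩) = |⟨+x|ψ⟩|² = 1/26.
After stage 1 the state is |+x⟩; P(|-z⟩) = |⟨-z|+x⟩|² = 1/2.
Joint probability = 1/26 × 1/2 = 0.019.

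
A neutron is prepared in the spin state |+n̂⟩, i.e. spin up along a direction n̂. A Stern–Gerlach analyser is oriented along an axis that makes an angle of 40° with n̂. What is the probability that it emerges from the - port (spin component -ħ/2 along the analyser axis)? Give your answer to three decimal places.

0.117

For spin-½, the probability of finding spin-up along an axis at angle θ to the initial spin direction is cos²(θ/2); spin-down is sin²(θ/2).
θ = 40°, so P = sin²(20°) ≈ 0.117.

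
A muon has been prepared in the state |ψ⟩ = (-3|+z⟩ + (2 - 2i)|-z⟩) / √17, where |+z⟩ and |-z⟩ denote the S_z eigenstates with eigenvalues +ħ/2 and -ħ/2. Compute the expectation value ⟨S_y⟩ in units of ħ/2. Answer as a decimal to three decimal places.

0.706

⟨σ_y⟩ = 2 Im(a* b)/(|a|²+|b|²) with a = -3, b = (2 - 2i).
a* b = (-6 + 6i), so ⟨σ_y⟩ = 12/17.
⟨S_y⟩ = (ħ/2)·⟨σ_y⟩.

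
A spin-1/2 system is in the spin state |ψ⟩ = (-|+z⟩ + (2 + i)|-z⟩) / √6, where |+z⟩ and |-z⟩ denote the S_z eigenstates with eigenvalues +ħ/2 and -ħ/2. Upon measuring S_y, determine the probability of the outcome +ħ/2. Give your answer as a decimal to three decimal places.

|+y⟩ = (|+z⟩ + i|-z⟩)/√2, so ⟨+y|ψ⟩ = (-2i) / (√2·√6).
P = |-2i|² / 12 = 4/12.

0.333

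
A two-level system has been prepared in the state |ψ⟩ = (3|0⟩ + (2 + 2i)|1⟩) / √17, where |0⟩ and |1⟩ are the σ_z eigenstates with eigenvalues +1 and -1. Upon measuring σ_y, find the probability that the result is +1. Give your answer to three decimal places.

0.853

|+y⟩ = (|0⟩ + i|1⟩)/√2, so ⟨+y|ψ⟩ = (5 - 2i) / (√2·√17).
P = |5 - 2i|² / 34 = 29/34.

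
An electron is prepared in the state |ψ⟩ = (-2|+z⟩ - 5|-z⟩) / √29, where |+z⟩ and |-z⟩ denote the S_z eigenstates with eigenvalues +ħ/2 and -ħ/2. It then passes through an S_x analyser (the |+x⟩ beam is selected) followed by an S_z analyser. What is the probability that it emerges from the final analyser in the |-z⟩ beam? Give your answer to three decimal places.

0.422

First analyser (S_x): P(|+x⟩) = |⟨+x|ψ⟩|² = 49/58.
After stage 1 the state is |+x⟩; P(|-z⟩) = |⟨-z|+x⟩|² = 1/2.
Joint probability = 49/58 × 1/2 = 0.422.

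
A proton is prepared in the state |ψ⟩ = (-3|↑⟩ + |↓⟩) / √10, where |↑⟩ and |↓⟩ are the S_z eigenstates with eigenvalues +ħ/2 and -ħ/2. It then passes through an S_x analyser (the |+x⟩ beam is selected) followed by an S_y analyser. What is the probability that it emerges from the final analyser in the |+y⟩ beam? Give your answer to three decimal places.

0.100

First analyser (S_x): P(|+x⟩) = |⟨+x|ψ⟩|² = 4/20.
After stage 1 the state is |+x⟩; P(|+y⟩) = |⟨+y|+x⟩|² = 1/2.
Joint probability = 4/20 × 1/2 = 0.100.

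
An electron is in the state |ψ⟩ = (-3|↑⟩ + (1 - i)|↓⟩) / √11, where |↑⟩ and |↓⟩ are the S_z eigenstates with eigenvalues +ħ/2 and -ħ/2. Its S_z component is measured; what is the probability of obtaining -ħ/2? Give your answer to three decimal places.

0.182

The -ħ/2 outcome corresponds to |↓⟩. Its amplitude in |ψ⟩ is (1 - i)/√11.
P = |1 - i|² / 11 = 2/11.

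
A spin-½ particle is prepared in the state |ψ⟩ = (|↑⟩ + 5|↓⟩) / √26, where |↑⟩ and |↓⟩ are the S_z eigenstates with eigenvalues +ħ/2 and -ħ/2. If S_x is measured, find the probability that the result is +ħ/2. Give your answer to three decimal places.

0.692

|+x⟩ = (|↑⟩ + |↓⟩)/√2, so ⟨+x|ψ⟩ = (6) / (√2·√26).
P = |6|² / 52 = 36/52.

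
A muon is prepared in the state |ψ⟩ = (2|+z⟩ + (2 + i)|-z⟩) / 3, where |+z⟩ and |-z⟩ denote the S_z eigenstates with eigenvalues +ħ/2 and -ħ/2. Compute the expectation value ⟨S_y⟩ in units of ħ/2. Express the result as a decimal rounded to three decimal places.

0.444

⟨σ_y⟩ = 2 Im(a* b)/(|a|²+|b|²) with a = 2, b = (2 + i).
a* b = (4 + 2i), so ⟨σ_y⟩ = 4/9.
⟨S_y⟩ = (ħ/2)·⟨σ_y⟩.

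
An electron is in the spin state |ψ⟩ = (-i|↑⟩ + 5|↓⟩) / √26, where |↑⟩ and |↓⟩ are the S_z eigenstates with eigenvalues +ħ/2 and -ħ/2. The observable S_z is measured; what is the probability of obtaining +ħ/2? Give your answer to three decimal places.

The +ħ/2 outcome corresponds to |↑⟩. Its amplitude in |ψ⟩ is -i/√26.
P = |-i|² / 26 = 1/26.

0.038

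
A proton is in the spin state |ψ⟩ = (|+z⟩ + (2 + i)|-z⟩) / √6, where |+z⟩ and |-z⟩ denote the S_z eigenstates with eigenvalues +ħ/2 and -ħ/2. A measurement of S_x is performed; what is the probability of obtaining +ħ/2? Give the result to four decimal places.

|+x⟩ = (|+z⟩ + |-z⟩)/√2, so ⟨+x|ψ⟩ = (3 + i) / (√2·√6).
P = |3 + i|² / 12 = 10/12.

0.8333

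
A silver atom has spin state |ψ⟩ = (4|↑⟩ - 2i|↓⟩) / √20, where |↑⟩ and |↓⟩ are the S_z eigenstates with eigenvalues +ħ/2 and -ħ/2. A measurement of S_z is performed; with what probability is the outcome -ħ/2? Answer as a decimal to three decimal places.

The -ħ/2 outcome corresponds to |↓⟩. Its amplitude in |ψ⟩ is -2i/√20.
P = |-2i|² / 20 = 4/20.

0.200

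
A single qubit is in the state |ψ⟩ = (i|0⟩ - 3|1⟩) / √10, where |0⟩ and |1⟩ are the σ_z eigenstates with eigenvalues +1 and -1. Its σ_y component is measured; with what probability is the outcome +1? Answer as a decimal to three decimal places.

|+y⟩ = (|0⟩ + i|1⟩)/√2, so ⟨+y|ψ⟩ = (4i) / (√2·√10).
P = |4i|² / 20 = 16/20.

0.800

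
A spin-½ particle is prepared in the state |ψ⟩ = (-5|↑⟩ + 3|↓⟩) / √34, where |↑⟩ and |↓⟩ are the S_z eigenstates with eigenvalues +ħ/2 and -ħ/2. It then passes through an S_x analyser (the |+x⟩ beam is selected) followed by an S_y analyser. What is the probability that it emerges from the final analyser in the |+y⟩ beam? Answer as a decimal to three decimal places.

0.029

First analyser (S_x): P(|+x⟩) = |⟨+x|ψ⟩|² = 4/68.
After stage 1 the state is |+x⟩; P(|+y⟩) = |⟨+y|+x⟩|² = 1/2.
Joint probability = 4/68 × 1/2 = 0.029.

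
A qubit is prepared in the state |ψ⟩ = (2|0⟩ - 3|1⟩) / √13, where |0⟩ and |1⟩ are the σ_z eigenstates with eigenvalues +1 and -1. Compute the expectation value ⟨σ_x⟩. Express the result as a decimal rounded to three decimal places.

-0.923

⟨σ_x⟩ = 2 Re(a* b)/(|a|²+|b|²) with a = 2, b = -3.
a* b = -6, so ⟨σ_x⟩ = -12/13.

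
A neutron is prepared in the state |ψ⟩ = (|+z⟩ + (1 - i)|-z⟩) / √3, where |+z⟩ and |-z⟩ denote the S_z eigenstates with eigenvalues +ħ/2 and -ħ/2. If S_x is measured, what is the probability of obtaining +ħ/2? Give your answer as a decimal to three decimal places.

|+x⟩ = (|+z⟩ + |-z⟩)/√2, so ⟨+x|ψ⟩ = (2 - i) / (√2·√3).
P = |2 - i|² / 6 = 5/6.

0.833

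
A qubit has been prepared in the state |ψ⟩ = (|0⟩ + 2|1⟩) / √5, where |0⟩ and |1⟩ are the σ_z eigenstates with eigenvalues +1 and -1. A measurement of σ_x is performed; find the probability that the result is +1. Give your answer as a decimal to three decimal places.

0.900

|+x⟩ = (|0⟩ + |1⟩)/√2, so ⟨+x|ψ⟩ = (3) / (√2·√5).
P = |3|² / 10 = 9/10.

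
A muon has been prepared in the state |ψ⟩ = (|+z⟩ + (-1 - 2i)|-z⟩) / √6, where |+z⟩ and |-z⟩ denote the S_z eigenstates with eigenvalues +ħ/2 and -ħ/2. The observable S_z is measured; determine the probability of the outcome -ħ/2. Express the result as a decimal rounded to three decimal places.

The -ħ/2 outcome corresponds to |-z⟩. Its amplitude in |ψ⟩ is (-1 - 2i)/√6.
P = |-1 - 2i|² / 6 = 5/6.

0.833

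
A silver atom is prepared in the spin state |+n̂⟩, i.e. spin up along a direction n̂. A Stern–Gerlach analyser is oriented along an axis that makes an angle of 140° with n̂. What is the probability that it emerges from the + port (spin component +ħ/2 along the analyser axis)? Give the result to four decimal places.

For spin-½, the probability of finding spin-up along an axis at angle θ to the initial spin direction is cos²(θ/2); spin-down is sin²(θ/2).
θ = 140°, so P = cos²(70°) ≈ 0.1170.

0.1170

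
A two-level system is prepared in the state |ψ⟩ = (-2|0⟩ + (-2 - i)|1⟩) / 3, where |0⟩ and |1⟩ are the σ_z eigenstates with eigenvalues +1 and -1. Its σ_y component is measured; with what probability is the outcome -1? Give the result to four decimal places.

0.2778

|-y⟩ = (|0⟩ - i|1⟩)/√2, so ⟨-y|ψ⟩ = (-1 - 2i) / (√2·3).
P = |-1 - 2i|² / 18 = 5/18.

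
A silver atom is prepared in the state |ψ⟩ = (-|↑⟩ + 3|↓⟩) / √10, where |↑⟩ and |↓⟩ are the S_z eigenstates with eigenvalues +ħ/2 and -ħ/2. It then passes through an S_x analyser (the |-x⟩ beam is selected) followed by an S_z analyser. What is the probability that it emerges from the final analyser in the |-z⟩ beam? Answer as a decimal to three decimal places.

First analyser (S_x): P(|-x⟩) = |⟨-x|ψ⟩|² = 16/20.
After stage 1 the state is |-x⟩; P(|-z⟩) = |⟨-z|-x⟩|² = 1/2.
Joint probability = 16/20 × 1/2 = 0.400.

0.400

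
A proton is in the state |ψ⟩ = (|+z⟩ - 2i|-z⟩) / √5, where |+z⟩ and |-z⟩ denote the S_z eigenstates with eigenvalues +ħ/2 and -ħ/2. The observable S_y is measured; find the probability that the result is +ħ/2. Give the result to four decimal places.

|+y⟩ = (|+z⟩ + i|-z⟩)/√2, so ⟨+y|ψ⟩ = (-1) / (√2·√5).
P = |-1|² / 10 = 1/10.

0.1000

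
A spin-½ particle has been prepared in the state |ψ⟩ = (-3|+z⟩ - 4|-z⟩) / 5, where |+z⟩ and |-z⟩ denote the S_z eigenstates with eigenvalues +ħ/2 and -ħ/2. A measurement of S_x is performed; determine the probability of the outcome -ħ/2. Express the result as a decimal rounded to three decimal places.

|-x⟩ = (|+z⟩ - |-z⟩)/√2, so ⟨-x|ψ⟩ = (1) / (√2·5).
P = |1|² / 50 = 1/50.

0.020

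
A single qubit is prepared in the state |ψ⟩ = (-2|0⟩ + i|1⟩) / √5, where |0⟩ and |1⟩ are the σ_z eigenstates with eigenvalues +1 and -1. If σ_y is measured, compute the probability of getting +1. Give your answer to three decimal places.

|+y⟩ = (|0⟩ + i|1⟩)/√2, so ⟨+y|ψ⟩ = (-1) / (√2·√5).
P = |-1|² / 10 = 1/10.

0.100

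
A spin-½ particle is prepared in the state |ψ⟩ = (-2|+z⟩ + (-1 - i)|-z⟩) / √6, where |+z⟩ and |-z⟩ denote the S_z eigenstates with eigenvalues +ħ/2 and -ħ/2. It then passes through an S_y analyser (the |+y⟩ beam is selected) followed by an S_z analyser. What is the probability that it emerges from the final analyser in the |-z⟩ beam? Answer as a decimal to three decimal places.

First analyser (S_y): P(|+y⟩) = |⟨+y|ψ⟩|² = 10/12.
After stage 1 the state is |+y⟩; P(|-z⟩) = |⟨-z|+y⟩|² = 1/2.
Joint probability = 10/12 × 1/2 = 0.417.

0.417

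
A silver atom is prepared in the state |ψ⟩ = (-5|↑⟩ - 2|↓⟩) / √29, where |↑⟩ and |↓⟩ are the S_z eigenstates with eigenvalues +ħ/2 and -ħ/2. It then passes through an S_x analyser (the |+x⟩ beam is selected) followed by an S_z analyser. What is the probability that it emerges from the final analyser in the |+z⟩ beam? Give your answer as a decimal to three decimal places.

First analyser (S_x): P(|+x⟩) = |⟨+x|ψ⟩|² = 49/58.
After stage 1 the state is |+x⟩; P(|+z⟩) = |⟨+z|+x⟩|² = 1/2.
Joint probability = 49/58 × 1/2 = 0.422.

0.422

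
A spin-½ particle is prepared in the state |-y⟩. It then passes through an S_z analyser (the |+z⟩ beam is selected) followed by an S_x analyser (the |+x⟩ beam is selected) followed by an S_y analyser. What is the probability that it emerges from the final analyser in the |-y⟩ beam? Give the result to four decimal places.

0.1250

First analyser (S_z): from |-y⟩, P(|+z⟩) = 1/2.
After stage 1 the state is |+z⟩; P(|+x⟩) = |⟨+x|+z⟩|² = 1/2.
After stage 2 the state is |+x⟩; P(|-y⟩) = |⟨-y|+x⟩|² = 1/2.
Joint probability = 1/2 × 1/2 × 1/2 = 0.1250.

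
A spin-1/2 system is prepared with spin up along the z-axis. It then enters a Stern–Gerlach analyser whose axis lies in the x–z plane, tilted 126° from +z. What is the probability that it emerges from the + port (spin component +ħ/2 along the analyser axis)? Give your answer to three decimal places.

0.206

For spin-½, the probability of finding spin-up along an axis at angle θ to the initial spin direction is cos²(θ/2); spin-down is sin²(θ/2).
θ = 126°, so P = cos²(63°) ≈ 0.206.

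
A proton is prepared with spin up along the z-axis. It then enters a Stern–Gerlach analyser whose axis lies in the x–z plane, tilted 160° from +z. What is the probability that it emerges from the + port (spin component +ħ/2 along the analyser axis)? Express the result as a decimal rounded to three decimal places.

0.030

For spin-½, the probability of finding spin-up along an axis at angle θ to the initial spin direction is cos²(θ/2); spin-down is sin²(θ/2).
θ = 160°, so P = cos²(80°) ≈ 0.030.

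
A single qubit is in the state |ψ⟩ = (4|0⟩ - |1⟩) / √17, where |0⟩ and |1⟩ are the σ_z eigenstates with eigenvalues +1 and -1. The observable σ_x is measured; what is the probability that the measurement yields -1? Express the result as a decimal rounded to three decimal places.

0.735

|-x⟩ = (|0⟩ - |1⟩)/√2, so ⟨-x|ψ⟩ = (5) / (√2·√17).
P = |5|² / 34 = 25/34.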